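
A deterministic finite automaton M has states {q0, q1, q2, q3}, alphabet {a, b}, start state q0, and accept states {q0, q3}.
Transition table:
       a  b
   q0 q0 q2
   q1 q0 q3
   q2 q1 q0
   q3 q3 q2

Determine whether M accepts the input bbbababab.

accepted

q0 --b--> q2
q2 --b--> q0
q0 --b--> q2
q2 --a--> q1
q1 --b--> q3
q3 --a--> q3
q3 --b--> q2
q2 --a--> q1
q1 --b--> q3
End in state q3, which is an accepting state.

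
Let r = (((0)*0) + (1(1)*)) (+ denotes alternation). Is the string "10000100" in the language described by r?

Neither ((0)*0) nor (1(1)*) matches 10000100.

no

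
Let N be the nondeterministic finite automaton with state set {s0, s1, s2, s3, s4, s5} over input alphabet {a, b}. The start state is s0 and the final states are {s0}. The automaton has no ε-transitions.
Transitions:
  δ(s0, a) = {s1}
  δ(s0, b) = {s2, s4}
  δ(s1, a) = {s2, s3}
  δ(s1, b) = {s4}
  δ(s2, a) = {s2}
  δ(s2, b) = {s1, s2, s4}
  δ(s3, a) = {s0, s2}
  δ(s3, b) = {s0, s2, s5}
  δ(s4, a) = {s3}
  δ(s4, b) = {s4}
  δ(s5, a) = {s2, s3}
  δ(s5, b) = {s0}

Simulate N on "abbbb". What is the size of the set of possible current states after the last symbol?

1

Start: {s0}
read a: {s1}
read b: {s4}
read b: {s4}
read b: {s4}
read b: {s4}
Final reachable set {s4} has 1 state.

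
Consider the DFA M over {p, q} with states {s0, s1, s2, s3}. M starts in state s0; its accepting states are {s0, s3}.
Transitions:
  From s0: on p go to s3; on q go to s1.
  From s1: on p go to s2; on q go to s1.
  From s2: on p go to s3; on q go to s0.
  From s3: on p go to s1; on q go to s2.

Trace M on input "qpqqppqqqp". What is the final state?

s2

s0 --q--> s1
s1 --p--> s2
s2 --q--> s0
s0 --q--> s1
s1 --p--> s2
s2 --p--> s3
s3 --q--> s2
s2 --q--> s0
s0 --q--> s1
s1 --p--> s2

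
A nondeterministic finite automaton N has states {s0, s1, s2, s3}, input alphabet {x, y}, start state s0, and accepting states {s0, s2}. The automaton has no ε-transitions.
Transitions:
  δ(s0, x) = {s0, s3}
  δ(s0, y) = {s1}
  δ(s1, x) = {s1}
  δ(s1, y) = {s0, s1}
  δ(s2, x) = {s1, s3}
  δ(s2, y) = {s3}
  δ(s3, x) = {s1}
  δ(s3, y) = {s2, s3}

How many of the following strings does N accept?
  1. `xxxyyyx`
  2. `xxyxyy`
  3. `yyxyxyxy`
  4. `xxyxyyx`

`xxxyyyx`: accepted
`xxyxyy`: accepted
`yyxyxyxy`: accepted
`xxyxyyx`: accepted

4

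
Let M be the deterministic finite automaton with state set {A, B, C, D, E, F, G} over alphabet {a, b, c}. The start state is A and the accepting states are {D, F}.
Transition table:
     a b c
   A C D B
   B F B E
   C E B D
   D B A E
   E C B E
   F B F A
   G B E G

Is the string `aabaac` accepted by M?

rejected

A --a--> C
C --a--> E
E --b--> B
B --a--> F
F --a--> B
B --c--> E
End in state E, which is not an accepting state.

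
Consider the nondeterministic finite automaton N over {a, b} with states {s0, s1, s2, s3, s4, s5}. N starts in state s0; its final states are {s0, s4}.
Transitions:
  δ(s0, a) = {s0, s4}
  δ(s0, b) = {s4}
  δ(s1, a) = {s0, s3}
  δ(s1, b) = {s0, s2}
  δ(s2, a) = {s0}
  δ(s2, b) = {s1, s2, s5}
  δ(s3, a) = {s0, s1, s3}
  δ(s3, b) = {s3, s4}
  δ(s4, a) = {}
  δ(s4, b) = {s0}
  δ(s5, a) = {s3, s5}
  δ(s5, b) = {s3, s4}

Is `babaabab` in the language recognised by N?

Start: {s0}
read b: {s4}
read a: {}
The reachable set is empty and stays empty for the remaining 6 symbols.
Reachable ∩ accepting = {} — empty.

rejected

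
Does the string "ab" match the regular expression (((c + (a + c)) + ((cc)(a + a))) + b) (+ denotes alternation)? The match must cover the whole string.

Neither ((c+(a+c))+((cc)(a+a))) nor b matches ab.

no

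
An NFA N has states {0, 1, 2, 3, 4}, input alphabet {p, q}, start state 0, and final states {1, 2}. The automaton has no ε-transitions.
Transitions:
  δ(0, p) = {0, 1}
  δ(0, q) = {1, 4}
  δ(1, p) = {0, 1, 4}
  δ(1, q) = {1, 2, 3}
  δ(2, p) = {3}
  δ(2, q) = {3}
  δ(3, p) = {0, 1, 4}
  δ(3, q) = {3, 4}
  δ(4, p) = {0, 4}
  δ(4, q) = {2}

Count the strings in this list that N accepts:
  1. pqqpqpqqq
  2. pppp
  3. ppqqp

3

pqqpqpqqq: accepted
pppp: accepted
ppqqp: accepted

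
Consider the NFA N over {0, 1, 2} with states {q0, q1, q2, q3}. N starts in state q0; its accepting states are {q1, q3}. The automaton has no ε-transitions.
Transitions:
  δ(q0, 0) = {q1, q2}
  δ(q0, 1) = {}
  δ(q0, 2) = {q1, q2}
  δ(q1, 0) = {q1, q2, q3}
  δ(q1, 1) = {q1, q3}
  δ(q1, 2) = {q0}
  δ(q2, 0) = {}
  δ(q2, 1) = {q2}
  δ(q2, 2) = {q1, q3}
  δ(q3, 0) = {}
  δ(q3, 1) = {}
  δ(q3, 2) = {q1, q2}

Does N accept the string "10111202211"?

Start: {q0}
read 1: {}
The reachable set is empty and stays empty for the remaining 10 symbols.
Reachable ∩ accepting = {} — empty.

rejected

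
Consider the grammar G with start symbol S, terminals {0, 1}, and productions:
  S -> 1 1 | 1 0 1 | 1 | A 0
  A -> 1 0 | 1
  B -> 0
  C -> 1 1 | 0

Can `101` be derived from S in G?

yes

S ⇒ 101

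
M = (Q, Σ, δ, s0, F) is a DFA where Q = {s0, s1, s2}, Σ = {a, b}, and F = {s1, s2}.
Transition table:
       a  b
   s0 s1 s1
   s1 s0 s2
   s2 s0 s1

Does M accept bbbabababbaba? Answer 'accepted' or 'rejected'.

s0 --b--> s1
s1 --b--> s2
s2 --b--> s1
s1 --a--> s0
s0 --b--> s1
s1 --a--> s0
s0 --b--> s1
s1 --a--> s0
s0 --b--> s1
s1 --b--> s2
s2 --a--> s0
s0 --b--> s1
s1 --a--> s0
End in state s0, which is not an accepting state.

rejected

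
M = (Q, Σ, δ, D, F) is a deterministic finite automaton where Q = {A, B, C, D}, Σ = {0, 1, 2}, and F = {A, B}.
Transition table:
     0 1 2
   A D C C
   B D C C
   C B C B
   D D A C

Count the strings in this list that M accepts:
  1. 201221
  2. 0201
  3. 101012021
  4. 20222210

1

201221: rejected
0201: rejected
101012021: rejected
20222210: accepted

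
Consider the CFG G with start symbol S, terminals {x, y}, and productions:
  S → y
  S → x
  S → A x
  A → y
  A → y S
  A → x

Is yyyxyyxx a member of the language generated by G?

no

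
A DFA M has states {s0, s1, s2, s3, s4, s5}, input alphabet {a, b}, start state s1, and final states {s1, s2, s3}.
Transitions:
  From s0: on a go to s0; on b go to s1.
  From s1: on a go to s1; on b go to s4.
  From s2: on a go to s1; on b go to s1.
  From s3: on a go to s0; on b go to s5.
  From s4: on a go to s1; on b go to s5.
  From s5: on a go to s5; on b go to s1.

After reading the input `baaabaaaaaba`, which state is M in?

s1

s1 --b--> s4
s4 --a--> s1
s1 --a--> s1
s1 --a--> s1
s1 --b--> s4
s4 --a--> s1
s1 --a--> s1
s1 --a--> s1
s1 --a--> s1
s1 --a--> s1
s1 --b--> s4
s4 --a--> s1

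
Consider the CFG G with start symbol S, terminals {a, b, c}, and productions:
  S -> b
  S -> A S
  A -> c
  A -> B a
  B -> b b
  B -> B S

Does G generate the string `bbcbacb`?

S ⇒ AS ⇒ BaS ⇒ BSaS ⇒ bbSaS ⇒ bbASaS ⇒ bbcSaS ⇒ bbcbaS ⇒ bbcbaAS ⇒ bbcbacS ⇒ bbcbacb

yes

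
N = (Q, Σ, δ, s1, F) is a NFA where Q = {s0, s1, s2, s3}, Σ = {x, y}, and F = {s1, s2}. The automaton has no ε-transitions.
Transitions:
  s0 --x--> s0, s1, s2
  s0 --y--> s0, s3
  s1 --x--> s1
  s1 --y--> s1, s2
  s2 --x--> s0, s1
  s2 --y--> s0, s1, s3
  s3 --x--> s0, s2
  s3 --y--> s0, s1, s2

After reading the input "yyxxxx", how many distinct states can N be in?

3

Start: {s1}
read y: {s1, s2}
read y: {s0, s1, s2, s3}
read x: {s0, s1, s2}
read x: {s0, s1, s2}
read x: {s0, s1, s2}
read x: {s0, s1, s2}
Final reachable set {s0, s1, s2} has 3 states.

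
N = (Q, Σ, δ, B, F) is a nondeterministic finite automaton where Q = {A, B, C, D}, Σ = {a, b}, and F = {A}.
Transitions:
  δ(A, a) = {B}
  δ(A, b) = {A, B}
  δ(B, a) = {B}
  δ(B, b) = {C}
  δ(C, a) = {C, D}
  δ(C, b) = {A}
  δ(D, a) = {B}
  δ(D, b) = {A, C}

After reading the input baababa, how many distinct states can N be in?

Start: {B}
read b: {C}
read a: {C, D}
read a: {B, C, D}
read b: {A, C}
read a: {B, C, D}
read b: {A, C}
read a: {B, C, D}
Final reachable set {B, C, D} has 3 states.

3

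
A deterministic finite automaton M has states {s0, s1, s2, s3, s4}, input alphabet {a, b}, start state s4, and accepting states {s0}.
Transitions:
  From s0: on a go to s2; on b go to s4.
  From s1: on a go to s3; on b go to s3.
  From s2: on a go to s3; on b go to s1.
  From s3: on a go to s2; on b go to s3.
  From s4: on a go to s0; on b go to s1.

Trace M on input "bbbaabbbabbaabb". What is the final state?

s4 --b--> s1
s1 --b--> s3
s3 --b--> s3
s3 --a--> s2
s2 --a--> s3
s3 --b--> s3
s3 --b--> s3
s3 --b--> s3
s3 --a--> s2
s2 --b--> s1
s1 --b--> s3
s3 --a--> s2
s2 --a--> s3
s3 --b--> s3
s3 --b--> s3

s3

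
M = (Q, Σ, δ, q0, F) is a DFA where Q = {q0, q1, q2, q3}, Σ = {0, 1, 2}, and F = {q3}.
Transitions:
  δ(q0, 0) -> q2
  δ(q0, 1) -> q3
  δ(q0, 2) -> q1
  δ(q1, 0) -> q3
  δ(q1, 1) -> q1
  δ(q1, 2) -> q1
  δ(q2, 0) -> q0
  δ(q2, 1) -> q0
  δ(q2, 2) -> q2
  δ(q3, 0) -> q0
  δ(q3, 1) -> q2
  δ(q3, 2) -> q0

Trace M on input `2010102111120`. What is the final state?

q0 --2--> q1
q1 --0--> q3
q3 --1--> q2
q2 --0--> q0
q0 --1--> q3
q3 --0--> q0
q0 --2--> q1
q1 --1--> q1
q1 --1--> q1
q1 --1--> q1
q1 --1--> q1
q1 --2--> q1
q1 --0--> q3

q3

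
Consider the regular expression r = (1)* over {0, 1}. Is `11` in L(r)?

Split into 2 pieces 1 · 1; each matches 1.

yes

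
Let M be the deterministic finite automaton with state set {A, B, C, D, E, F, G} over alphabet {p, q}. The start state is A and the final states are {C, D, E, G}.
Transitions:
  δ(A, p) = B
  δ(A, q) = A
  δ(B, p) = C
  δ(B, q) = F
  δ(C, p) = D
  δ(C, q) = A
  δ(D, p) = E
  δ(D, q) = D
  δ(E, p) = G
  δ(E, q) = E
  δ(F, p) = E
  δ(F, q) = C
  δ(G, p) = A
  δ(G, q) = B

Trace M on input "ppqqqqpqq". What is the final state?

A --p--> B
B --p--> C
C --q--> A
A --q--> A
A --q--> A
A --q--> A
A --p--> B
B --q--> F
F --q--> C

C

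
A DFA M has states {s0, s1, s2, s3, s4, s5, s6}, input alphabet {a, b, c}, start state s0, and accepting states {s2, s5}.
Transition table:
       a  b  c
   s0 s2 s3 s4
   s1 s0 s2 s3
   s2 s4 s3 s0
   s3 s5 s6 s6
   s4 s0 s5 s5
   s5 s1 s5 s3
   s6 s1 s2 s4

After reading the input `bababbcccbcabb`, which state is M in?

s0 --b--> s3
s3 --a--> s5
s5 --b--> s5
s5 --a--> s1
s1 --b--> s2
s2 --b--> s3
s3 --c--> s6
s6 --c--> s4
s4 --c--> s5
s5 --b--> s5
s5 --c--> s3
s3 --a--> s5
s5 --b--> s5
s5 --b--> s5

s5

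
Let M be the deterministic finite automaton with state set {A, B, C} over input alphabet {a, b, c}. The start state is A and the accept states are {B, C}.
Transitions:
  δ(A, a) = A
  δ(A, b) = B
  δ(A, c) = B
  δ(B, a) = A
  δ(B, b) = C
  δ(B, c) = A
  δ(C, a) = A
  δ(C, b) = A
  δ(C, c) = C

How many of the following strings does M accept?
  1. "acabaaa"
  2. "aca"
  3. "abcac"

"acabaaa": rejected
"aca": rejected
"abcac": accepted

1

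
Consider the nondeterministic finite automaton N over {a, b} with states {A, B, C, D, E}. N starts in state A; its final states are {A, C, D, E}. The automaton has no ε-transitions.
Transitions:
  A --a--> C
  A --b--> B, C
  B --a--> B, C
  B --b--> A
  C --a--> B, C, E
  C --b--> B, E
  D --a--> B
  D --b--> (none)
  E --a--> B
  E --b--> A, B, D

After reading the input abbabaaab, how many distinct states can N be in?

Start: {A}
read a: {C}
read b: {B, E}
read b: {A, B, D}
read a: {B, C}
read b: {A, B, E}
read a: {B, C}
read a: {B, C, E}
read a: {B, C, E}
read b: {A, B, D, E}
Final reachable set {A, B, D, E} has 4 states.

4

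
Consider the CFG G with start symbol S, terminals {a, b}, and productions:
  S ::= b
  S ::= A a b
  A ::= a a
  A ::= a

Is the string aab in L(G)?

yes

S ⇒ Aab ⇒ aab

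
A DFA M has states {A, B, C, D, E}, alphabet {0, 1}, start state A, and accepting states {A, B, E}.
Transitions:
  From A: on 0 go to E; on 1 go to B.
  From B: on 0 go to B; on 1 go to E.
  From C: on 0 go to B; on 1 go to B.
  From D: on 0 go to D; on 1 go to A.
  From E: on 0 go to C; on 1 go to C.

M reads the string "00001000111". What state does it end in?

A --0--> E
E --0--> C
C --0--> B
B --0--> B
B --1--> E
E --0--> C
C --0--> B
B --0--> B
B --1--> E
E --1--> C
C --1--> B

B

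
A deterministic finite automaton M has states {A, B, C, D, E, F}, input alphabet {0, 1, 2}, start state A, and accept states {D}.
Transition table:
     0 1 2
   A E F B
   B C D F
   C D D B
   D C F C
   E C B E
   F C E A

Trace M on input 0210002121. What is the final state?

A --0--> E
E --2--> E
E --1--> B
B --0--> C
C --0--> D
D --0--> C
C --2--> B
B --1--> D
D --2--> C
C --1--> D

D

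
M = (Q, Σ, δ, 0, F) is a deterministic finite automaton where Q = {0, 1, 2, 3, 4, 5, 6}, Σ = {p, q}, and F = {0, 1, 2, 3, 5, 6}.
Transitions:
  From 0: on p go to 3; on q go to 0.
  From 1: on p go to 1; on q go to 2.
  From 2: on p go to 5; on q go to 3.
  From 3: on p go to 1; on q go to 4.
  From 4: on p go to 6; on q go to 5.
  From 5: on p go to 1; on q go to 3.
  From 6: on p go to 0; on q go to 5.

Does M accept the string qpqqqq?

0 --q--> 0
0 --p--> 3
3 --q--> 4
4 --q--> 5
5 --q--> 3
3 --q--> 4
End in state 4, which is not an accepting state.

rejected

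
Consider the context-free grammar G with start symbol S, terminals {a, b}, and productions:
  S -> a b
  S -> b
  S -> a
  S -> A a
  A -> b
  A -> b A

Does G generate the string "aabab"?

no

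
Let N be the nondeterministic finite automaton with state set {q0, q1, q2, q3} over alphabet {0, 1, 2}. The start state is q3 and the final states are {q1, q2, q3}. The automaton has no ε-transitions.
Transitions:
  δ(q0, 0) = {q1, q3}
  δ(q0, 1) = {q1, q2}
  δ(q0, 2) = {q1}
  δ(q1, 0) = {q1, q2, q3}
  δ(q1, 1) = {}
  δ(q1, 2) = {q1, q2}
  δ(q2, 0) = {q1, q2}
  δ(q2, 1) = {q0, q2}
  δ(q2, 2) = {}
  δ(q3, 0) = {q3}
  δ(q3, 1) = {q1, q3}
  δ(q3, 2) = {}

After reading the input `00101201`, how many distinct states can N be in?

4

Start: {q3}
read 0: {q3}
read 0: {q3}
read 1: {q1, q3}
read 0: {q1, q2, q3}
read 1: {q0, q1, q2, q3}
read 2: {q1, q2}
read 0: {q1, q2, q3}
read 1: {q0, q1, q2, q3}
Final reachable set {q0, q1, q2, q3} has 4 states.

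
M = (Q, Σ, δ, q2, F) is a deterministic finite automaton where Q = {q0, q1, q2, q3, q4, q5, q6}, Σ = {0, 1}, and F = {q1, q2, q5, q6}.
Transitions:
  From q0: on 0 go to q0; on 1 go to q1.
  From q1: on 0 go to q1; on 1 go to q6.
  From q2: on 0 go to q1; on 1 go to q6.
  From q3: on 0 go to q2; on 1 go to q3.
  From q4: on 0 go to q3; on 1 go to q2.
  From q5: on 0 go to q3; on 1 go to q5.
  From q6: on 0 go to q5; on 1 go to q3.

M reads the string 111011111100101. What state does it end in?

q5

q2 --1--> q6
q6 --1--> q3
q3 --1--> q3
q3 --0--> q2
q2 --1--> q6
q6 --1--> q3
q3 --1--> q3
q3 --1--> q3
q3 --1--> q3
q3 --1--> q3
q3 --0--> q2
q2 --0--> q1
q1 --1--> q6
q6 --0--> q5
q5 --1--> q5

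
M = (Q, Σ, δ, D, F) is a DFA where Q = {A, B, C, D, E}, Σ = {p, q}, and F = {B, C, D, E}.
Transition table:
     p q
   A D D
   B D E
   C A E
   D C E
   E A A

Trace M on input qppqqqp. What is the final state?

C

D --q--> E
E --p--> A
A --p--> D
D --q--> E
E --q--> A
A --q--> D
D --p--> C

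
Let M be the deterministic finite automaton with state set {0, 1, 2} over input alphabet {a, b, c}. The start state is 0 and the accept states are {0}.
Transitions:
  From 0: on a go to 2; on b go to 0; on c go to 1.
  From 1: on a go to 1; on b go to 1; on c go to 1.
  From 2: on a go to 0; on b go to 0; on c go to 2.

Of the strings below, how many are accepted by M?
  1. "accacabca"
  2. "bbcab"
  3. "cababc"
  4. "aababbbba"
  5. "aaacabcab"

"accacabca": rejected
"bbcab": rejected
"cababc": rejected
"aababbbba": rejected
"aaacabcab": rejected

0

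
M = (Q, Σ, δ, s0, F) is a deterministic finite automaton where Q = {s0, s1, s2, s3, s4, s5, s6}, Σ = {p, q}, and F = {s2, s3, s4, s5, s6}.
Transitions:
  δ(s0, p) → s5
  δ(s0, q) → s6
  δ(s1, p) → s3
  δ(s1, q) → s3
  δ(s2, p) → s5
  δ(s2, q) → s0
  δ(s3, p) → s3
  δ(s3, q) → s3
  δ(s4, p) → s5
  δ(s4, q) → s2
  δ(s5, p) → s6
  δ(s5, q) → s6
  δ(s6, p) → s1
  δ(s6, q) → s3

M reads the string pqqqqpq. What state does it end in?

s3

s0 --p--> s5
s5 --q--> s6
s6 --q--> s3
s3 --q--> s3
s3 --q--> s3
s3 --p--> s3
s3 --q--> s3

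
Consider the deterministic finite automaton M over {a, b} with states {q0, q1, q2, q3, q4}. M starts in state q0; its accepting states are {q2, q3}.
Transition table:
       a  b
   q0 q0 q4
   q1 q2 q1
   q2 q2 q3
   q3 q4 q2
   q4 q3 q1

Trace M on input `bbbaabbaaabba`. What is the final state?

q0 --b--> q4
q4 --b--> q1
q1 --b--> q1
q1 --a--> q2
q2 --a--> q2
q2 --b--> q3
q3 --b--> q2
q2 --a--> q2
q2 --a--> q2
q2 --a--> q2
q2 --b--> q3
q3 --b--> q2
q2 --a--> q2

q2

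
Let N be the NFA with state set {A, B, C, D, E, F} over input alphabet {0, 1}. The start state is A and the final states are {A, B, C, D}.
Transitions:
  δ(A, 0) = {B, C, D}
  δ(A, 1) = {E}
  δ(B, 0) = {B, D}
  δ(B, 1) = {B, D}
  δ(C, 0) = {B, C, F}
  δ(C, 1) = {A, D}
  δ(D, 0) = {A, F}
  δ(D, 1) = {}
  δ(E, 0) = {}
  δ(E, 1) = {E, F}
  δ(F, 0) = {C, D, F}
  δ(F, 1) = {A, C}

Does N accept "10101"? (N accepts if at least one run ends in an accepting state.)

rejected

Start: {A}
read 1: {E}
read 0: {}
The reachable set is empty and stays empty for the remaining 3 symbols.
Reachable ∩ accepting = {} — empty.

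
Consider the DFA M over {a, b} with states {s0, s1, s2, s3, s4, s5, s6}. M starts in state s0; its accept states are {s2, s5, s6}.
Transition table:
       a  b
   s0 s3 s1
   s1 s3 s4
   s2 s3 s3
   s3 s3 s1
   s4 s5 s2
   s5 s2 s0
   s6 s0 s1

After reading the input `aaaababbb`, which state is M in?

s0 --a--> s3
s3 --a--> s3
s3 --a--> s3
s3 --a--> s3
s3 --b--> s1
s1 --a--> s3
s3 --b--> s1
s1 --b--> s4
s4 --b--> s2

s2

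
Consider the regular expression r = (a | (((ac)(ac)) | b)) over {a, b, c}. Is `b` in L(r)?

yes

The right alternative (((ac)(ac))|b) matches b.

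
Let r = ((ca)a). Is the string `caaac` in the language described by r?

no

No split of caaac into u·v has (ca) matching u and a matching v.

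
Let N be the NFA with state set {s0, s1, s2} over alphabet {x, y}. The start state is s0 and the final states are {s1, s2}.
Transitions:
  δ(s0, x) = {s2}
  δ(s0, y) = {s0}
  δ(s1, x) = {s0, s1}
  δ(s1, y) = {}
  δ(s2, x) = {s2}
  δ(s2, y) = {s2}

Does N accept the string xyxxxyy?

Start: {s0}
read x: {s2}
read y: {s2}
read x: {s2}
read x: {s2}
read x: {s2}
read y: {s2}
read y: {s2}
Reachable ∩ accepting = {s2} — nonempty.

accepted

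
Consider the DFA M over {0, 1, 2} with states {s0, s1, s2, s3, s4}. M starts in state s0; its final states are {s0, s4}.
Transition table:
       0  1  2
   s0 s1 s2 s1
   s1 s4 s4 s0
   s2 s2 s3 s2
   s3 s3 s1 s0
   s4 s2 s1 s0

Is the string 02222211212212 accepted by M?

s0 --0--> s1
s1 --2--> s0
s0 --2--> s1
s1 --2--> s0
s0 --2--> s1
s1 --2--> s0
s0 --1--> s2
s2 --1--> s3
s3 --2--> s0
s0 --1--> s2
s2 --2--> s2
s2 --2--> s2
s2 --1--> s3
s3 --2--> s0
End in state s0, which is an accepting state.

accepted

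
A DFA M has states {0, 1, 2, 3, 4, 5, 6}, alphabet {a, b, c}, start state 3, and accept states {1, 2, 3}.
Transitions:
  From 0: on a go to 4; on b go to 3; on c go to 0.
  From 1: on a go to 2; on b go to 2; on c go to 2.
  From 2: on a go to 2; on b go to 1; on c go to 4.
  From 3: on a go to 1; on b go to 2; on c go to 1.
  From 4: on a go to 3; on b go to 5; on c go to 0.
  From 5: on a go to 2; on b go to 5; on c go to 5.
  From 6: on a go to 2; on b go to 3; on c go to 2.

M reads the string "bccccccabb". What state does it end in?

5

3 --b--> 2
2 --c--> 4
4 --c--> 0
0 --c--> 0
0 --c--> 0
0 --c--> 0
0 --c--> 0
0 --a--> 4
4 --b--> 5
5 --b--> 5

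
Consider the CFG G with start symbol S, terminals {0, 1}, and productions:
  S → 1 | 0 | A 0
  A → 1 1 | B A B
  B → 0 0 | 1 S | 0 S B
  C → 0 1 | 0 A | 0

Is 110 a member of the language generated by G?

S ⇒ A0 ⇒ 110

yes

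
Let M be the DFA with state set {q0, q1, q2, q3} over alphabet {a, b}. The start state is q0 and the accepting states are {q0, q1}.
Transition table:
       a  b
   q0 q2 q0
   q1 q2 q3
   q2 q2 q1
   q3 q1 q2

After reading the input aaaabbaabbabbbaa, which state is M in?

q0 --a--> q2
q2 --a--> q2
q2 --a--> q2
q2 --a--> q2
q2 --b--> q1
q1 --b--> q3
q3 --a--> q1
q1 --a--> q2
q2 --b--> q1
q1 --b--> q3
q3 --a--> q1
q1 --b--> q3
q3 --b--> q2
q2 --b--> q1
q1 --a--> q2
q2 --a--> q2

q2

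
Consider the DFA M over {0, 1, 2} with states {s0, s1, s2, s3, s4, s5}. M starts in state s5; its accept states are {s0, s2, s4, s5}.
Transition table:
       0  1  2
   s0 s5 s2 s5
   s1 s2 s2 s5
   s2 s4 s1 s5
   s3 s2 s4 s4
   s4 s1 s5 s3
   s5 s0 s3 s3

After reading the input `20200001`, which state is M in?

s3

s5 --2--> s3
s3 --0--> s2
s2 --2--> s5
s5 --0--> s0
s0 --0--> s5
s5 --0--> s0
s0 --0--> s5
s5 --1--> s3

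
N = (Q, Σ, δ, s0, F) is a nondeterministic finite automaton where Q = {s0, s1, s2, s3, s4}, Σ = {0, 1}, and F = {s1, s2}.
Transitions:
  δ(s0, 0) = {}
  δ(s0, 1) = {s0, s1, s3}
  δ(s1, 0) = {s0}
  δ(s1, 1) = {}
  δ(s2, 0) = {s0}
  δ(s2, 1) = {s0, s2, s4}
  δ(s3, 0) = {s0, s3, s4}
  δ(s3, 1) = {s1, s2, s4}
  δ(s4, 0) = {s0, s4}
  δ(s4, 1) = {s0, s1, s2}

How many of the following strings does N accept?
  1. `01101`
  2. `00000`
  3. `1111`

`01101`: rejected
`00000`: rejected
`1111`: accepted

1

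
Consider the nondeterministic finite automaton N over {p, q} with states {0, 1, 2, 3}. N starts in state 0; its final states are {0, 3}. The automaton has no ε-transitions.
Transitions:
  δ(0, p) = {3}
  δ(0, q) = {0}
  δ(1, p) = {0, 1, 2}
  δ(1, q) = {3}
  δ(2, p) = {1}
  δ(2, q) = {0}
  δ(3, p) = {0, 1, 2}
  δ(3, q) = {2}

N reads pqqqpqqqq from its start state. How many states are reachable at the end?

1

Start: {0}
read p: {3}
read q: {2}
read q: {0}
read q: {0}
read p: {3}
read q: {2}
read q: {0}
read q: {0}
read q: {0}
Final reachable set {0} has 1 state.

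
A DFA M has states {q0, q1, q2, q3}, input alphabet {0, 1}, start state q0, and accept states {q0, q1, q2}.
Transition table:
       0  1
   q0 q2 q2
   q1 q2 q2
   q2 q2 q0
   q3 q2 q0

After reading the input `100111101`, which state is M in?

q0

q0 --1--> q2
q2 --0--> q2
q2 --0--> q2
q2 --1--> q0
q0 --1--> q2
q2 --1--> q0
q0 --1--> q2
q2 --0--> q2
q2 --1--> q0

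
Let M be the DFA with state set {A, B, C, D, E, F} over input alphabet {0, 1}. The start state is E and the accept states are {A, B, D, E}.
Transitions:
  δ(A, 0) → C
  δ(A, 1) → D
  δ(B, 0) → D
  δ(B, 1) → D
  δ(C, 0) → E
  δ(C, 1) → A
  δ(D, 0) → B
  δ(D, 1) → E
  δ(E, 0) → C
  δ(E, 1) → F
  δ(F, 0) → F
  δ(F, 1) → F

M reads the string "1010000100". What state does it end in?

F

E --1--> F
F --0--> F
F --1--> F
F --0--> F
F --0--> F
F --0--> F
F --0--> F
F --1--> F
F --0--> F
F --0--> F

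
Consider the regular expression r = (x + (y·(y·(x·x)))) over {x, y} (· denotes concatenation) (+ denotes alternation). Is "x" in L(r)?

The left alternative x matches x.

yes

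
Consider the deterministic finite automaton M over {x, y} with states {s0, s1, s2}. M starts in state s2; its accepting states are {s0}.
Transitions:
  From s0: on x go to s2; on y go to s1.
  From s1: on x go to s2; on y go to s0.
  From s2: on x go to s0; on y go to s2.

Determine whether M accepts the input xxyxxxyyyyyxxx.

s2 --x--> s0
s0 --x--> s2
s2 --y--> s2
s2 --x--> s0
s0 --x--> s2
s2 --x--> s0
s0 --y--> s1
s1 --y--> s0
s0 --y--> s1
s1 --y--> s0
s0 --y--> s1
s1 --x--> s2
s2 --x--> s0
s0 --x--> s2
End in state s2, which is not an accepting state.

rejected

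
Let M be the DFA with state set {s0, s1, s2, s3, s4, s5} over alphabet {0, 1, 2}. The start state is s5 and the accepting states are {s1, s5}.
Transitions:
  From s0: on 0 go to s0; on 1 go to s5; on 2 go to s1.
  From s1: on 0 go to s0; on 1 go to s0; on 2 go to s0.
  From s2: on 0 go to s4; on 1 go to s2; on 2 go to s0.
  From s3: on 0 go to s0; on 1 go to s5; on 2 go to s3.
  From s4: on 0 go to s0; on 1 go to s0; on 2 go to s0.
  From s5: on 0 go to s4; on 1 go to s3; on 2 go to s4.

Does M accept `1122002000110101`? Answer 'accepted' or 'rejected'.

rejected

s5 --1--> s3
s3 --1--> s5
s5 --2--> s4
s4 --2--> s0
s0 --0--> s0
s0 --0--> s0
s0 --2--> s1
s1 --0--> s0
s0 --0--> s0
s0 --0--> s0
s0 --1--> s5
s5 --1--> s3
s3 --0--> s0
s0 --1--> s5
s5 --0--> s4
s4 --1--> s0
End in state s0, which is not an accepting state.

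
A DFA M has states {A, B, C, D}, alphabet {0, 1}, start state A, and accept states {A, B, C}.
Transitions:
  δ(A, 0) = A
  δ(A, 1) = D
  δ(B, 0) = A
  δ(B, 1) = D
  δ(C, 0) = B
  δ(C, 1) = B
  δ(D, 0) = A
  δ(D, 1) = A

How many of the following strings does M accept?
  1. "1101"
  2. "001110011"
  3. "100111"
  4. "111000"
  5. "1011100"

"1101": rejected
"001110011": accepted
"100111": rejected
"111000": accepted
"1011100": accepted

3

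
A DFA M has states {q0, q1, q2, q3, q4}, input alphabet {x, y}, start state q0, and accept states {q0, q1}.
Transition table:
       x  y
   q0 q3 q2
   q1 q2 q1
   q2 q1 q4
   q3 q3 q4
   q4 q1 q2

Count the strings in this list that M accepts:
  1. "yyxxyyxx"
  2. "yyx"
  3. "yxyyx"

1

"yyxxyyxx": rejected
"yyx": accepted
"yxyyx": rejected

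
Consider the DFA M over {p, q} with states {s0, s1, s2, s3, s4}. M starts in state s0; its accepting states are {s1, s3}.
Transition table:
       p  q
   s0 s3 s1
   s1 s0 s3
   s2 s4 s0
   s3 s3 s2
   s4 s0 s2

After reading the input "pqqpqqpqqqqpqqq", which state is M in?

s1

s0 --p--> s3
s3 --q--> s2
s2 --q--> s0
s0 --p--> s3
s3 --q--> s2
s2 --q--> s0
s0 --p--> s3
s3 --q--> s2
s2 --q--> s0
s0 --q--> s1
s1 --q--> s3
s3 --p--> s3
s3 --q--> s2
s2 --q--> s0
s0 --q--> s1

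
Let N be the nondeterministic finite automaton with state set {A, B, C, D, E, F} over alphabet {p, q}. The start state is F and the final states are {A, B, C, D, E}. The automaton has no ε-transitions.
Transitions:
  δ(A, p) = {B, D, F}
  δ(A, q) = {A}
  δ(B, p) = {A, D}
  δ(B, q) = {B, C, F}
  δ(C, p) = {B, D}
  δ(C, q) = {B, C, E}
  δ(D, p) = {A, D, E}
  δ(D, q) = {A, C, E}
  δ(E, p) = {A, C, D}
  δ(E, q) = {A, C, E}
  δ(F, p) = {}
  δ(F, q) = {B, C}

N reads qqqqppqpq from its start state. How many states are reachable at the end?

5

Start: {F}
read q: {B, C}
read q: {B, C, E, F}
read q: {A, B, C, E, F}
read q: {A, B, C, E, F}
read p: {A, B, C, D, F}
read p: {A, B, D, E, F}
read q: {A, B, C, E, F}
read p: {A, B, C, D, F}
read q: {A, B, C, E, F}
Final reachable set {A, B, C, E, F} has 5 states.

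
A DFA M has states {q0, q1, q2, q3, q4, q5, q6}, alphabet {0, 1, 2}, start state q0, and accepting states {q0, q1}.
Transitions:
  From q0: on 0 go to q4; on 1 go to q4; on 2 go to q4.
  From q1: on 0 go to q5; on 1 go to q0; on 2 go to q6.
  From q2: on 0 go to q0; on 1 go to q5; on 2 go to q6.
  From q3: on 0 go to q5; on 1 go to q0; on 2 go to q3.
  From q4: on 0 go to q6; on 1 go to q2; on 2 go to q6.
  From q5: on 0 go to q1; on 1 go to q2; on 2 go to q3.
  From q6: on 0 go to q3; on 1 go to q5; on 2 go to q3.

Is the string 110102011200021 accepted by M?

accepted

q0 --1--> q4
q4 --1--> q2
q2 --0--> q0
q0 --1--> q4
q4 --0--> q6
q6 --2--> q3
q3 --0--> q5
q5 --1--> q2
q2 --1--> q5
q5 --2--> q3
q3 --0--> q5
q5 --0--> q1
q1 --0--> q5
q5 --2--> q3
q3 --1--> q0
End in state q0, which is an accepting state.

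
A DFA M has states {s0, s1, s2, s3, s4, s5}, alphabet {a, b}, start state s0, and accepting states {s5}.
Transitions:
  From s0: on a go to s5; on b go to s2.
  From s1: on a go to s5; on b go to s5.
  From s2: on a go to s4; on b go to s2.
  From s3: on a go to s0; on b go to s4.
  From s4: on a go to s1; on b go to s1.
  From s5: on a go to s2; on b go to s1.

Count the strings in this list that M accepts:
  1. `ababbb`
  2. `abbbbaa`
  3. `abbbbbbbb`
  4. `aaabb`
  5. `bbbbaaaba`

`ababbb`: rejected
`abbbbaa`: rejected
`abbbbbbbb`: accepted
`aaabb`: accepted
`bbbbaaaba`: accepted

3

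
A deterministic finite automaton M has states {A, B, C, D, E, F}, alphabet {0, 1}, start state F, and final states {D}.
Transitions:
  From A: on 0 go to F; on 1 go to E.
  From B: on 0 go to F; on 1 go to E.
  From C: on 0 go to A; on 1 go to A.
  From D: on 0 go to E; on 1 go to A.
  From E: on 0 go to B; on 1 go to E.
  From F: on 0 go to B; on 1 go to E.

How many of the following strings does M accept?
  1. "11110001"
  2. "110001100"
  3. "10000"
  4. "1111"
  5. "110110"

"11110001": rejected
"110001100": rejected
"10000": rejected
"1111": rejected
"110110": rejected

0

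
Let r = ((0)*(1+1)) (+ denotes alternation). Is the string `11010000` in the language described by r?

no

No split of 11010000 into u·v has (0)* matching u and (1+1) matching v.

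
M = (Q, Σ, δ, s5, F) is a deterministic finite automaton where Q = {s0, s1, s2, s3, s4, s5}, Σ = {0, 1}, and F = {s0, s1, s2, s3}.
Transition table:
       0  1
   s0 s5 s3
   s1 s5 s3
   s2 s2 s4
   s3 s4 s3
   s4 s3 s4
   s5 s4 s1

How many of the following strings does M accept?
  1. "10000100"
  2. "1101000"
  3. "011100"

1

"10000100": rejected
"1101000": accepted
"011100": rejected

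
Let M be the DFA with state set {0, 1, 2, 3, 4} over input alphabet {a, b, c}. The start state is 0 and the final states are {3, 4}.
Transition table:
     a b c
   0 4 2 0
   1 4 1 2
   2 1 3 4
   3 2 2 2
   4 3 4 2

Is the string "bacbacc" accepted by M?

rejected

0 --b--> 2
2 --a--> 1
1 --c--> 2
2 --b--> 3
3 --a--> 2
2 --c--> 4
4 --c--> 2
End in state 2, which is not an accepting state.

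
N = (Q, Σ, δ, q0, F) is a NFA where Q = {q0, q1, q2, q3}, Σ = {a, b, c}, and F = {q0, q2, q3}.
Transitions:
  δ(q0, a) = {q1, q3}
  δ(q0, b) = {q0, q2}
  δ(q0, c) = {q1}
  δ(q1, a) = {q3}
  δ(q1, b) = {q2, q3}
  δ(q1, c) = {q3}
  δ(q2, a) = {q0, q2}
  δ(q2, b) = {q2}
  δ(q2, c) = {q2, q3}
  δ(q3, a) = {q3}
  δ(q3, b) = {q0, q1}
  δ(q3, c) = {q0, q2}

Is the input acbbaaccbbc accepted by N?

accepted

Start: {q0}
read a: {q1, q3}
read c: {q0, q2, q3}
read b: {q0, q1, q2}
read b: {q0, q2, q3}
read a: {q0, q1, q2, q3}
read a: {q0, q1, q2, q3}
read c: {q0, q1, q2, q3}
read c: {q0, q1, q2, q3}
read b: {q0, q1, q2, q3}
read b: {q0, q1, q2, q3}
read c: {q0, q1, q2, q3}
Reachable ∩ accepting = {q0, q2, q3} — nonempty.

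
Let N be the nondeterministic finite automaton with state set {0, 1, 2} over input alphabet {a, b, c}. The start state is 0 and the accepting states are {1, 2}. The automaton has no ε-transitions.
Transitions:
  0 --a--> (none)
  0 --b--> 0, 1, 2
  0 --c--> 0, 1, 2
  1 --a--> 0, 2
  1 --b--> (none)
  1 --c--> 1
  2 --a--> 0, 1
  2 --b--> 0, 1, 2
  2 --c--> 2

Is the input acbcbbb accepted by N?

Start: {0}
read a: {}
The reachable set is empty and stays empty for the remaining 6 symbols.
Reachable ∩ accepting = {} — empty.

rejected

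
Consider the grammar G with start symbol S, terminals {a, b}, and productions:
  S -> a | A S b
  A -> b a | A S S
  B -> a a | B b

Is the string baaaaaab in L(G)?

S ⇒ ASb ⇒ ASSSb ⇒ ASSSSSb ⇒ baSSSSSb ⇒ baaSSSSb ⇒ baaaSSSb ⇒ baaaaSSb ⇒ baaaaaSb ⇒ baaaaaab

yes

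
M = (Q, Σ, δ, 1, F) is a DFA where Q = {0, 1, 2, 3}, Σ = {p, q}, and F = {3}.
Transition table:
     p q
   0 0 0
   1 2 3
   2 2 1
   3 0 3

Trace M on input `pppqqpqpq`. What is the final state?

1 --p--> 2
2 --p--> 2
2 --p--> 2
2 --q--> 1
1 --q--> 3
3 --p--> 0
0 --q--> 0
0 --p--> 0
0 --q--> 0

0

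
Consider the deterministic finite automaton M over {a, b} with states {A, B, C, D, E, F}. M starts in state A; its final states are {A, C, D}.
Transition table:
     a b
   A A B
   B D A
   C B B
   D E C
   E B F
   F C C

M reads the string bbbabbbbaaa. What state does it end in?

A --b--> B
B --b--> A
A --b--> B
B --a--> D
D --b--> C
C --b--> B
B --b--> A
A --b--> B
B --a--> D
D --a--> E
E --a--> B

B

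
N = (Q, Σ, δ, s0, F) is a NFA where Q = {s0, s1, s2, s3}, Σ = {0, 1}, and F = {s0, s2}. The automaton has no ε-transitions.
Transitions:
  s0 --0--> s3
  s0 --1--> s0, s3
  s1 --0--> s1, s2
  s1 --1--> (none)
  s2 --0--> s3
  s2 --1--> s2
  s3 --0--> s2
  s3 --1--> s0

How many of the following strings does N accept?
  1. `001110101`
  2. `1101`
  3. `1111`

`001110101`: accepted
`1101`: accepted
`1111`: accepted

3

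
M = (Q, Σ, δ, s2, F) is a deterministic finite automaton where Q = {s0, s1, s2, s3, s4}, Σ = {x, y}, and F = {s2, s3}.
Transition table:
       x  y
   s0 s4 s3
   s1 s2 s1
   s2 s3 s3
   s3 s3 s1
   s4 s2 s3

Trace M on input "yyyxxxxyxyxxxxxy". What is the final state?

s1

s2 --y--> s3
s3 --y--> s1
s1 --y--> s1
s1 --x--> s2
s2 --x--> s3
s3 --x--> s3
s3 --x--> s3
s3 --y--> s1
s1 --x--> s2
s2 --y--> s3
s3 --x--> s3
s3 --x--> s3
s3 --x--> s3
s3 --x--> s3
s3 --x--> s3
s3 --y--> s1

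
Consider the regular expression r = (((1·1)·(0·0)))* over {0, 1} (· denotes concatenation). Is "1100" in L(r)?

Split into 1 piece 1100; each matches ((1·1)·(0·0)).

yes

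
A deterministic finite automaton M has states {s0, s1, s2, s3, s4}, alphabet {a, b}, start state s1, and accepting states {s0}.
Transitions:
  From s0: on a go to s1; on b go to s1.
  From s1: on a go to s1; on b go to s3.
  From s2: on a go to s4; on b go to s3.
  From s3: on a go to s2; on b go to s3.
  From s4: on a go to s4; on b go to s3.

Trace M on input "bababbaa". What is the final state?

s1 --b--> s3
s3 --a--> s2
s2 --b--> s3
s3 --a--> s2
s2 --b--> s3
s3 --b--> s3
s3 --a--> s2
s2 --a--> s4

s4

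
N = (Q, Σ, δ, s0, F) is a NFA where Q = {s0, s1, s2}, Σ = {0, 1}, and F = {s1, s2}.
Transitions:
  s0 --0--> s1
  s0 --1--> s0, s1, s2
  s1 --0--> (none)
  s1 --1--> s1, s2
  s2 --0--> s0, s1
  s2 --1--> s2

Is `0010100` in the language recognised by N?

Start: {s0}
read 0: {s1}
read 0: {}
The reachable set is empty and stays empty for the remaining 5 symbols.
Reachable ∩ accepting = {} — empty.

rejected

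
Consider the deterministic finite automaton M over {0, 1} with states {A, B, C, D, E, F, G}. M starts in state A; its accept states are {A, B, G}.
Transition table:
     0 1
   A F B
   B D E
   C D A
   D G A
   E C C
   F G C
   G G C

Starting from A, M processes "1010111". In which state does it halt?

B

A --1--> B
B --0--> D
D --1--> A
A --0--> F
F --1--> C
C --1--> A
A --1--> B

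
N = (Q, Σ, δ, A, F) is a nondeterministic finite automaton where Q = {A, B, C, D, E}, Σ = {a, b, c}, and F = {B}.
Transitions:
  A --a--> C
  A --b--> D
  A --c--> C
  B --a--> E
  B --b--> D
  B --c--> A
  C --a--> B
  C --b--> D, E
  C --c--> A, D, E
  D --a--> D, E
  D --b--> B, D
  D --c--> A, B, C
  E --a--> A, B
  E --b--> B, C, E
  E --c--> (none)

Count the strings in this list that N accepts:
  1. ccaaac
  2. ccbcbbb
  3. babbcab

3

ccaaac: accepted
ccbcbbb: accepted
babbcab: accepted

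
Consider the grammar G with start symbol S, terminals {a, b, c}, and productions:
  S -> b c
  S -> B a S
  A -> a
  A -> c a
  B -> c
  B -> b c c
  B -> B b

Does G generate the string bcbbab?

no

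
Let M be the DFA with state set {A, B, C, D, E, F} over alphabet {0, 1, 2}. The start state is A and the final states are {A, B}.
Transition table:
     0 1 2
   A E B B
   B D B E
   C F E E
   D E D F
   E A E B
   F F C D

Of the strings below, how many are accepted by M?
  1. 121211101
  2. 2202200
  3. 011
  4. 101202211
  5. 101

121211101: rejected
2202200: rejected
011: rejected
101202211: rejected
101: rejected

0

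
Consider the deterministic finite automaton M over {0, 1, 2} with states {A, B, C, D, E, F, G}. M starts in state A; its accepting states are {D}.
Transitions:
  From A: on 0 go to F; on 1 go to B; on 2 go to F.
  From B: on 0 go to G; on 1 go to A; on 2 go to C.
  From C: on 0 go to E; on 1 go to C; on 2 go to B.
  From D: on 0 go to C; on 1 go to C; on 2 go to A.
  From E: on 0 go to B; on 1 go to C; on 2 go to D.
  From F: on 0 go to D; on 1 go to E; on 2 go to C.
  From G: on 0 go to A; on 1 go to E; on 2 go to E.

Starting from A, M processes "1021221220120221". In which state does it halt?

A --1--> B
B --0--> G
G --2--> E
E --1--> C
C --2--> B
B --2--> C
C --1--> C
C --2--> B
B --2--> C
C --0--> E
E --1--> C
C --2--> B
B --0--> G
G --2--> E
E --2--> D
D --1--> C

C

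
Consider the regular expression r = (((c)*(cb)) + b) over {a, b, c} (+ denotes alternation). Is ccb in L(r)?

The left alternative ((c)*(cb)) matches ccb.

yes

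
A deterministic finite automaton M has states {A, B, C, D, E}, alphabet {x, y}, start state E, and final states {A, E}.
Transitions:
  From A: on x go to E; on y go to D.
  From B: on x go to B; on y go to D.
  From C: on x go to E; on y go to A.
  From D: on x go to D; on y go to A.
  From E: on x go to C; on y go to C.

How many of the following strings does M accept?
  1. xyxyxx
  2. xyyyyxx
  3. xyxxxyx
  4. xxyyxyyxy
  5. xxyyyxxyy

xyxyxx: rejected
xyyyyxx: rejected
xyxxxyx: accepted
xxyyxyyxy: rejected
xxyyyxxyy: rejected

1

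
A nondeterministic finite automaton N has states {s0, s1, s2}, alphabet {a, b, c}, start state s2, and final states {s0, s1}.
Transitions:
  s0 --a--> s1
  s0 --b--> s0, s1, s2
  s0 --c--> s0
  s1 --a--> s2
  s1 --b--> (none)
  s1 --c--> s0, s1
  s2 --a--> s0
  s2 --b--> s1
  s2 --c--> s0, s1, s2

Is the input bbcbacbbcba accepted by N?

Start: {s2}
read b: {s1}
read b: {}
The reachable set is empty and stays empty for the remaining 9 symbols.
Reachable ∩ accepting = {} — empty.

rejected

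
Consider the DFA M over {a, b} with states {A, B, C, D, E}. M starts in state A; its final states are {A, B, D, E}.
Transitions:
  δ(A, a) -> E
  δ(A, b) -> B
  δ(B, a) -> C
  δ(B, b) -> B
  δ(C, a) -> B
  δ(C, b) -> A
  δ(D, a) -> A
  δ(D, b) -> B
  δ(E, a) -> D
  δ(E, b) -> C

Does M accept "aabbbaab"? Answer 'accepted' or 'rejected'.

A --a--> E
E --a--> D
D --b--> B
B --b--> B
B --b--> B
B --a--> C
C --a--> B
B --b--> B
End in state B, which is an accepting state.

accepted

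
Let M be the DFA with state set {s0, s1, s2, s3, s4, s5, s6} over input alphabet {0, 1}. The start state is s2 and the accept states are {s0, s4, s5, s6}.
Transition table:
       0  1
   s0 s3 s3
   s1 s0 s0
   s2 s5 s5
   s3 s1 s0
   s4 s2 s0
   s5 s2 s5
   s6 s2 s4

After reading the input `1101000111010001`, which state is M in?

s5

s2 --1--> s5
s5 --1--> s5
s5 --0--> s2
s2 --1--> s5
s5 --0--> s2
s2 --0--> s5
s5 --0--> s2
s2 --1--> s5
s5 --1--> s5
s5 --1--> s5
s5 --0--> s2
s2 --1--> s5
s5 --0--> s2
s2 --0--> s5
s5 --0--> s2
s2 --1--> s5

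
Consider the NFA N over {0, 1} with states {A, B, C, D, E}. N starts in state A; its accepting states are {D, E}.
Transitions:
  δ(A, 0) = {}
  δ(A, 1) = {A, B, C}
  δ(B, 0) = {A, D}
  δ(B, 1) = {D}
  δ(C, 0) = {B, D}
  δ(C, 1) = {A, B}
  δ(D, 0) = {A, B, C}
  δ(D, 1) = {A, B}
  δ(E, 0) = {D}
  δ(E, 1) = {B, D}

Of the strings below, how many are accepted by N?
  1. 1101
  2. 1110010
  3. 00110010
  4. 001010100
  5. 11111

1101: accepted
1110010: accepted
00110010: rejected
001010100: rejected
11111: accepted

3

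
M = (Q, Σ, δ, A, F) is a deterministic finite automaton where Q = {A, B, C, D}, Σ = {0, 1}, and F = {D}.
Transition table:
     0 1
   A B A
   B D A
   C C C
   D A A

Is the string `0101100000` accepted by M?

A --0--> B
B --1--> A
A --0--> B
B --1--> A
A --1--> A
A --0--> B
B --0--> D
D --0--> A
A --0--> B
B --0--> D
End in state D, which is an accepting state.

accepted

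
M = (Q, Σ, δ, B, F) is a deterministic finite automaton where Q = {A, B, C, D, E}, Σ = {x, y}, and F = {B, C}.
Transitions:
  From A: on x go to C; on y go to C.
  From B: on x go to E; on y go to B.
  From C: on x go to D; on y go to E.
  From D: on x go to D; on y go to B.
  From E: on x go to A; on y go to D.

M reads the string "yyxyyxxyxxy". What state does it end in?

B

B --y--> B
B --y--> B
B --x--> E
E --y--> D
D --y--> B
B --x--> E
E --x--> A
A --y--> C
C --x--> D
D --x--> D
D --y--> B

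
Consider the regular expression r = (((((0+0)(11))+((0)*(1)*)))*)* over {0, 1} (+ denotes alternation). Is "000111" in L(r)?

yes

Split into 6 pieces 0 · 0 · 0 · 1 · 1 · 1; each matches ((((0+0)(11))+((0)*(1)*)))*.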